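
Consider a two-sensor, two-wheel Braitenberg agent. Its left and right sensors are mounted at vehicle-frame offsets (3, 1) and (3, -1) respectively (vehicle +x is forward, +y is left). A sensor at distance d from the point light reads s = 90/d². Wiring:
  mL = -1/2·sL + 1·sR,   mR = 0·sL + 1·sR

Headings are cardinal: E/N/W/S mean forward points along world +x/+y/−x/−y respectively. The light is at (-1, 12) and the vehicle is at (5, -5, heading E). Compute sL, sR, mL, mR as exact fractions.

left sensor world pos  = (8, -4); dL² = 337
right sensor world pos = (8, -6); dR² = 405
sL = 90/337 = 90/337
sR = 90/405 = 2/9
mL = -1/2·sL + 1·sR = 269/3033
mR = 0·sL + 1·sR = 2/9

90/337 2/9 269/3033 2/9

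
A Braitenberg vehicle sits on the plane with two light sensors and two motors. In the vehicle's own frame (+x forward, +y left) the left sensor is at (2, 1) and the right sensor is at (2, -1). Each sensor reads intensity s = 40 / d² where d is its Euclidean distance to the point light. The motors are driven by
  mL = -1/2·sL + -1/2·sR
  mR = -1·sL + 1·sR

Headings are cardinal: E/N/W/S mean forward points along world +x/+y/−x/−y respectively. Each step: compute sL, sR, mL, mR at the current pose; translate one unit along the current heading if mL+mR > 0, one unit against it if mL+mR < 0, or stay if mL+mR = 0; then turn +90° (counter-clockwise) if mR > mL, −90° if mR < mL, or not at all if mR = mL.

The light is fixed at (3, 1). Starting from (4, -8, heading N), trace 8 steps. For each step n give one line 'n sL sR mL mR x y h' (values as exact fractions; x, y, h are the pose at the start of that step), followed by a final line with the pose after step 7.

0 40/49 40/53 -2040/2597 -160/2597 4 -8 N
1 20/61 20/41 -1020/2501 400/2501 4 -9 W
2 40/153 8/29 -1192/4437 64/4437 5 -9 S
3 1/2 10/29 -49/116 -9/58 5 -8 E
4 40/49 40/53 -2040/2597 -160/2597 4 -8 N
5 20/61 20/41 -1020/2501 400/2501 4 -9 W
6 40/153 8/29 -1192/4437 64/4437 5 -9 S
7 1/2 10/29 -49/116 -9/58 5 -8 E
final 4 -8 N

n=0: pose=(4,-8,N); sL=40/49, sR=40/53; mL=-2040/2597, mR=-160/2597; mL+mR=-2200/2597 → advance -1; mR−mL=1880/2597 → turn +1·90°
n=1: pose=(4,-9,W); sL=20/61, sR=20/41; mL=-1020/2501, mR=400/2501; mL+mR=-620/2501 → advance -1; mR−mL=1420/2501 → turn +1·90°
n=2: pose=(5,-9,S); sL=40/153, sR=8/29; mL=-1192/4437, mR=64/4437; mL+mR=-376/1479 → advance -1; mR−mL=1256/4437 → turn +1·90°
n=3: pose=(5,-8,E); sL=1/2, sR=10/29; mL=-49/116, mR=-9/58; mL+mR=-67/116 → advance -1; mR−mL=31/116 → turn +1·90°
n=4: pose=(4,-8,N); sL=40/49, sR=40/53; mL=-2040/2597, mR=-160/2597; mL+mR=-2200/2597 → advance -1; mR−mL=1880/2597 → turn +1·90°
n=5: pose=(4,-9,W); sL=20/61, sR=20/41; mL=-1020/2501, mR=400/2501; mL+mR=-620/2501 → advance -1; mR−mL=1420/2501 → turn +1·90°
n=6: pose=(5,-9,S); sL=40/153, sR=8/29; mL=-1192/4437, mR=64/4437; mL+mR=-376/1479 → advance -1; mR−mL=1256/4437 → turn +1·90°
n=7: pose=(5,-8,E); sL=1/2, sR=10/29; mL=-49/116, mR=-9/58; mL+mR=-67/116 → advance -1; mR−mL=31/116 → turn +1·90°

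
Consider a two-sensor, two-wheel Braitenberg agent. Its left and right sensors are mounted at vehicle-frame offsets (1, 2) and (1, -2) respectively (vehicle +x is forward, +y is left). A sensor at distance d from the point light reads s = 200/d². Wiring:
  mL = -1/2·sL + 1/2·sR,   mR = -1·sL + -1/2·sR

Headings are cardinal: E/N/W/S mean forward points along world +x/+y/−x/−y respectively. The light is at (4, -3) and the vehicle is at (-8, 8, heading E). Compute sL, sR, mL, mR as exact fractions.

left sensor world pos  = (-7, 10); dL² = 290
right sensor world pos = (-7, 6); dR² = 202
sL = 200/290 = 20/29
sR = 200/202 = 100/101
mL = -1/2·sL + 1/2·sR = 440/2929
mR = -1·sL + -1/2·sR = -3470/2929

20/29 100/101 440/2929 -3470/2929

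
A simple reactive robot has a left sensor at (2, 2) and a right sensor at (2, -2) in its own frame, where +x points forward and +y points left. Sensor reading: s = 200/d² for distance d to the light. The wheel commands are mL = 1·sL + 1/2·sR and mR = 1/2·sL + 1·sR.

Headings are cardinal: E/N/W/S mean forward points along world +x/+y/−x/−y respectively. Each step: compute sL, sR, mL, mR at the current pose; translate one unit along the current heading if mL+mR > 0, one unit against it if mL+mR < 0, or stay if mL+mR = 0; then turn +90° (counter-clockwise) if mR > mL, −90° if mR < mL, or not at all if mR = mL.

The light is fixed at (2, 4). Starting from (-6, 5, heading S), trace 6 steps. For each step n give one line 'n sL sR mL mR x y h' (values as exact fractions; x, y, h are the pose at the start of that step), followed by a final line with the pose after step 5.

n=0: pose=(-6,5,S); sL=200/37, sR=200/101; mL=23900/3737, mR=17500/3737; mL+mR=41400/3737 → advance +1; mR−mL=-6400/3737 → turn -1·90°
n=1: pose=(-6,4,W); sL=25/13, sR=25/13; mL=75/26, mR=75/26; mL+mR=75/13 → advance +1; mR−mL=0 → turn +0·90°
n=2: pose=(-7,4,W); sL=8/5, sR=8/5; mL=12/5, mR=12/5; mL+mR=24/5 → advance +1; mR−mL=0 → turn +0·90°
n=3: pose=(-8,4,W); sL=50/37, sR=50/37; mL=75/37, mR=75/37; mL+mR=150/37 → advance +1; mR−mL=0 → turn +0·90°
n=4: pose=(-9,4,W); sL=200/173, sR=200/173; mL=300/173, mR=300/173; mL+mR=600/173 → advance +1; mR−mL=0 → turn +0·90°
n=5: pose=(-10,4,W); sL=1, sR=1; mL=3/2, mR=3/2; mL+mR=3 → advance +1; mR−mL=0 → turn +0·90°

0 200/37 200/101 23900/3737 17500/3737 -6 5 S
1 25/13 25/13 75/26 75/26 -6 4 W
2 8/5 8/5 12/5 12/5 -7 4 W
3 50/37 50/37 75/37 75/37 -8 4 W
4 200/173 200/173 300/173 300/173 -9 4 W
5 1 1 3/2 3/2 -10 4 W
final -11 4 W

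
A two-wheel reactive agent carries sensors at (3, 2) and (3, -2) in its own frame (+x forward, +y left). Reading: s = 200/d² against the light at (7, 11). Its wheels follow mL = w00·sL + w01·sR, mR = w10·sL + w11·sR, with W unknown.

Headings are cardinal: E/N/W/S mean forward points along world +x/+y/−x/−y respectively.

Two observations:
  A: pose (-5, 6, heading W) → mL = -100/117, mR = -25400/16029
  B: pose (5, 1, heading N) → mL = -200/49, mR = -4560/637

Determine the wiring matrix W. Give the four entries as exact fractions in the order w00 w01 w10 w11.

obs A: pose=(-5,6,W) → sL=100/137, sR=100/117, mL=-100/117, mR=-25400/16029
obs B: pose=(5,1,N) → sL=40/13, sR=200/49, mL=-200/49, mR=-4560/637
sensor matrix S = [[100/137, 100/117], [40/13, 200/49]]; det S = 3568000/10210473
solve [mL_A; mL_B] = S·[w00; w01] and [mR_A; mR_B] = S·[w10; w11]:
  w00 = 0, w01 = -1, w10 = -1, w11 = -1

0 -1 -1 -1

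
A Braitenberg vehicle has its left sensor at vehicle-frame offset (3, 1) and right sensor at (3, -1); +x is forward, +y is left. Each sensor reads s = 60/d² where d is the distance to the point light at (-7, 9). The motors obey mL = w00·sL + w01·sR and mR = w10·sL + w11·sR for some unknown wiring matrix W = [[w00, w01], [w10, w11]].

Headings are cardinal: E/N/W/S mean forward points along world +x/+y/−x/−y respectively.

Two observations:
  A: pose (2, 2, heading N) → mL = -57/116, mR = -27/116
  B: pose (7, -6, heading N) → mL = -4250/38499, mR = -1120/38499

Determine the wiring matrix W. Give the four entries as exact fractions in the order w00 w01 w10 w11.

-1 1/2 -1 1

obs A: pose=(2,2,N) → sL=3/4, sR=15/29, mL=-57/116, mR=-27/116
obs B: pose=(7,-6,N) → sL=60/313, sR=20/123, mL=-4250/38499, mR=-1120/38499
sensor matrix S = [[3/4, 15/29], [60/313, 20/123]]; det S = 8485/372157
solve [mL_A; mL_B] = S·[w00; w01] and [mR_A; mR_B] = S·[w10; w11]:
  w00 = -1, w01 = 1/2, w10 = -1, w11 = 1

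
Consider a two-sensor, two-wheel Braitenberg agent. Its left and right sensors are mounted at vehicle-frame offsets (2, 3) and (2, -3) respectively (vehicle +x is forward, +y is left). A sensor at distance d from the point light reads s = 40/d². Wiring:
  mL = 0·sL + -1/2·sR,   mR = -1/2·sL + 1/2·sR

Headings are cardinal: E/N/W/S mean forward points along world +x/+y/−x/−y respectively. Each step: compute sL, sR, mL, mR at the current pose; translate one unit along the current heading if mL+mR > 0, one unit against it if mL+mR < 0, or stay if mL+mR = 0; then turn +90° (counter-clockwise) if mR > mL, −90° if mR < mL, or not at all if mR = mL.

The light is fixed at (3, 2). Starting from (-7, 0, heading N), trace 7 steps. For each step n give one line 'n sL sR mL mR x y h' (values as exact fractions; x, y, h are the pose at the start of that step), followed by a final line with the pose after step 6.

n=0: pose=(-7,0,N); sL=40/169, sR=40/49; mL=-20/49, mR=2400/8281; mL+mR=-20/169 → advance -1; mR−mL=5780/8281 → turn +1·90°
n=1: pose=(-7,-1,W); sL=2/9, sR=5/18; mL=-5/36, mR=1/36; mL+mR=-1/9 → advance -1; mR−mL=1/6 → turn +1·90°
n=2: pose=(-6,-1,S); sL=40/61, sR=40/169; mL=-20/169, mR=-2160/10309; mL+mR=-20/61 → advance -1; mR−mL=-940/10309 → turn -1·90°
n=3: pose=(-6,0,W); sL=20/73, sR=20/61; mL=-10/61, mR=120/4453; mL+mR=-10/73 → advance -1; mR−mL=850/4453 → turn +1·90°
n=4: pose=(-5,0,S); sL=40/41, sR=40/137; mL=-20/137, mR=-1920/5617; mL+mR=-20/41 → advance -1; mR−mL=-1100/5617 → turn -1·90°
n=5: pose=(-5,1,W); sL=10/29, sR=5/13; mL=-5/26, mR=15/754; mL+mR=-5/29 → advance -1; mR−mL=80/377 → turn +1·90°
n=6: pose=(-4,1,S); sL=8/5, sR=40/109; mL=-20/109, mR=-336/545; mL+mR=-4/5 → advance -1; mR−mL=-236/545 → turn -1·90°

0 40/169 40/49 -20/49 2400/8281 -7 0 N
1 2/9 5/18 -5/36 1/36 -7 -1 W
2 40/61 40/169 -20/169 -2160/10309 -6 -1 S
3 20/73 20/61 -10/61 120/4453 -6 0 W
4 40/41 40/137 -20/137 -1920/5617 -5 0 S
5 10/29 5/13 -5/26 15/754 -5 1 W
6 8/5 40/109 -20/109 -336/545 -4 1 S
final -4 2 W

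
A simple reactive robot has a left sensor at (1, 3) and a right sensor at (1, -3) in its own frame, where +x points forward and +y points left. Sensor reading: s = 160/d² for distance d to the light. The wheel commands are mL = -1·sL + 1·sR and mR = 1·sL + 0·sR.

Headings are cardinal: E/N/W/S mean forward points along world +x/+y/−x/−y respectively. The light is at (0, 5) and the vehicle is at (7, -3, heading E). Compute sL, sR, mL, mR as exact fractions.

160/89 32/37 -3072/3293 160/89

left sensor world pos  = (8, 0); dL² = 89
right sensor world pos = (8, -6); dR² = 185
sL = 160/89 = 160/89
sR = 160/185 = 32/37
mL = -1·sL + 1·sR = -3072/3293
mR = 1·sL + 0·sR = 160/89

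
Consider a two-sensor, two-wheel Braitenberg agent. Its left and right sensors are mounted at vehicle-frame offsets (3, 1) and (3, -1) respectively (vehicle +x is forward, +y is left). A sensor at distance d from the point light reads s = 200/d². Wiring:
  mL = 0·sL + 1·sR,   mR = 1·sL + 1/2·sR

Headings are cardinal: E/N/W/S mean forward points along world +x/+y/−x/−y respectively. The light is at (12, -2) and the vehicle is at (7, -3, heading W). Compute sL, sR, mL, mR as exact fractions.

left sensor world pos  = (4, -4); dL² = 68
right sensor world pos = (4, -2); dR² = 64
sL = 200/68 = 50/17
sR = 200/64 = 25/8
mL = 0·sL + 1·sR = 25/8
mR = 1·sL + 1/2·sR = 1225/272

50/17 25/8 25/8 1225/272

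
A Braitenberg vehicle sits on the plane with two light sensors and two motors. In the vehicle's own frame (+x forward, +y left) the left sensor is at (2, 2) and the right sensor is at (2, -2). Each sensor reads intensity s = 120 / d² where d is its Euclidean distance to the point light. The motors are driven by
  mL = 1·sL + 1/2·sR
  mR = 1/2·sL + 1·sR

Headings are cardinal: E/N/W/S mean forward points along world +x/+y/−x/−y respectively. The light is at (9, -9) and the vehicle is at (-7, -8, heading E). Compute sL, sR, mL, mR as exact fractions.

24/41 120/197 7188/8077 7284/8077

left sensor world pos  = (-5, -6); dL² = 205
right sensor world pos = (-5, -10); dR² = 197
sL = 120/205 = 24/41
sR = 120/197 = 120/197
mL = 1·sL + 1/2·sR = 7188/8077
mR = 1/2·sL + 1·sR = 7284/8077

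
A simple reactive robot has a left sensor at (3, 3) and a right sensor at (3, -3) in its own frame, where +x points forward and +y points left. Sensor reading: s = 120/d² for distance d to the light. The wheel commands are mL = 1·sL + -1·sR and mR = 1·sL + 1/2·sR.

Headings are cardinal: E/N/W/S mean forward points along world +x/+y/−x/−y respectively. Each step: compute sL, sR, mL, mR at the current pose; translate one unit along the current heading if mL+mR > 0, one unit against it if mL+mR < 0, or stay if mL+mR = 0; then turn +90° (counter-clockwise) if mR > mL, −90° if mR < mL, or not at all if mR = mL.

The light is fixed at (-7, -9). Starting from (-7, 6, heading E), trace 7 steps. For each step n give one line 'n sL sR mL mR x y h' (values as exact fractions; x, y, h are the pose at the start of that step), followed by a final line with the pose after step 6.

n=0: pose=(-7,6,E); sL=40/111, sR=40/51; mL=-800/1887, mR=1420/1887; mL+mR=620/1887 → advance +1; mR−mL=20/17 → turn +1·90°
n=1: pose=(-6,6,N); sL=15/41, sR=6/17; mL=9/697, mR=378/697; mL+mR=387/697 → advance +1; mR−mL=9/17 → turn +1·90°
n=2: pose=(-6,7,W); sL=120/173, sR=24/73; mL=4608/12629, mR=10836/12629; mL+mR=15444/12629 → advance +1; mR−mL=36/73 → turn +1·90°
n=3: pose=(-7,7,S); sL=60/89, sR=60/89; mL=0, mR=90/89; mL+mR=90/89 → advance +1; mR−mL=90/89 → turn +1·90°
n=4: pose=(-7,6,E); sL=40/111, sR=40/51; mL=-800/1887, mR=1420/1887; mL+mR=620/1887 → advance +1; mR−mL=20/17 → turn +1·90°
n=5: pose=(-6,6,N); sL=15/41, sR=6/17; mL=9/697, mR=378/697; mL+mR=387/697 → advance +1; mR−mL=9/17 → turn +1·90°
n=6: pose=(-6,7,W); sL=120/173, sR=24/73; mL=4608/12629, mR=10836/12629; mL+mR=15444/12629 → advance +1; mR−mL=36/73 → turn +1·90°

0 40/111 40/51 -800/1887 1420/1887 -7 6 E
1 15/41 6/17 9/697 378/697 -6 6 N
2 120/173 24/73 4608/12629 10836/12629 -6 7 W
3 60/89 60/89 0 90/89 -7 7 S
4 40/111 40/51 -800/1887 1420/1887 -7 6 E
5 15/41 6/17 9/697 378/697 -6 6 N
6 120/173 24/73 4608/12629 10836/12629 -6 7 W
final -7 7 S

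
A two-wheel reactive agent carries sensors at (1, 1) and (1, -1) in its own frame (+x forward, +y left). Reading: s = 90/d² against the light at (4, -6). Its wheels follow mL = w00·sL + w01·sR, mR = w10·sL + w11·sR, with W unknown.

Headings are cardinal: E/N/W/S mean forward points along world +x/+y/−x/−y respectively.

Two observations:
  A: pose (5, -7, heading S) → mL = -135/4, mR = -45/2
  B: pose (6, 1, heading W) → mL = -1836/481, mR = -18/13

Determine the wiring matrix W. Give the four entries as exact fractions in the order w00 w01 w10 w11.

-1 -1 0 -1

obs A: pose=(5,-7,S) → sL=45/4, sR=45/2, mL=-135/4, mR=-45/2
obs B: pose=(6,1,W) → sL=90/37, sR=18/13, mL=-1836/481, mR=-18/13
sensor matrix S = [[45/4, 45/2], [90/37, 18/13]]; det S = -37665/962
solve [mL_A; mL_B] = S·[w00; w01] and [mR_A; mR_B] = S·[w10; w11]:
  w00 = -1, w01 = -1, w10 = 0, w11 = -1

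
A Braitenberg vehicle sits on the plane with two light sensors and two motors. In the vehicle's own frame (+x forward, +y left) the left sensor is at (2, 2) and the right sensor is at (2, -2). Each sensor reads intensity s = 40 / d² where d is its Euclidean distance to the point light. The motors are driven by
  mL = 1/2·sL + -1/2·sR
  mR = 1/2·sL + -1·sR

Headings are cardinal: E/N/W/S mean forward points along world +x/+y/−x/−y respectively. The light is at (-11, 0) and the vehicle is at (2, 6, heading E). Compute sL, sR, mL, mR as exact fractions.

40/289 40/241 -960/69649 -6740/69649

left sensor world pos  = (4, 8); dL² = 289
right sensor world pos = (4, 4); dR² = 241
sL = 40/289 = 40/289
sR = 40/241 = 40/241
mL = 1/2·sL + -1/2·sR = -960/69649
mR = 1/2·sL + -1·sR = -6740/69649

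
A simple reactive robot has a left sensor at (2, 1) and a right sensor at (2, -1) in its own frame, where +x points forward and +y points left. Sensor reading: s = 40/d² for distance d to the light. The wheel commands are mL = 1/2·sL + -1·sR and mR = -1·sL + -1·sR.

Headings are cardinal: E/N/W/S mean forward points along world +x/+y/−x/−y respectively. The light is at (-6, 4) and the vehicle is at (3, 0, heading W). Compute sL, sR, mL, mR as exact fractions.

left sensor world pos  = (1, -1); dL² = 74
right sensor world pos = (1, 1); dR² = 58
sL = 40/74 = 20/37
sR = 40/58 = 20/29
mL = 1/2·sL + -1·sR = -450/1073
mR = -1·sL + -1·sR = -1320/1073

20/37 20/29 -450/1073 -1320/1073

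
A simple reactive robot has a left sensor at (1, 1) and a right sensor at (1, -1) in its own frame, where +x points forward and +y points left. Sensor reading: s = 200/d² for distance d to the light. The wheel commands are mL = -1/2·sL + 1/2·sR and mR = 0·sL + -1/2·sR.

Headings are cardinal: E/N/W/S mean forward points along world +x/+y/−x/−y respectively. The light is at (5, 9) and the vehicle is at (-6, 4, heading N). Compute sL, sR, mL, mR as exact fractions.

5/4 50/29 55/232 -25/29

left sensor world pos  = (-7, 5); dL² = 160
right sensor world pos = (-5, 5); dR² = 116
sL = 200/160 = 5/4
sR = 200/116 = 50/29
mL = -1/2·sL + 1/2·sR = 55/232
mR = 0·sL + -1/2·sR = -25/29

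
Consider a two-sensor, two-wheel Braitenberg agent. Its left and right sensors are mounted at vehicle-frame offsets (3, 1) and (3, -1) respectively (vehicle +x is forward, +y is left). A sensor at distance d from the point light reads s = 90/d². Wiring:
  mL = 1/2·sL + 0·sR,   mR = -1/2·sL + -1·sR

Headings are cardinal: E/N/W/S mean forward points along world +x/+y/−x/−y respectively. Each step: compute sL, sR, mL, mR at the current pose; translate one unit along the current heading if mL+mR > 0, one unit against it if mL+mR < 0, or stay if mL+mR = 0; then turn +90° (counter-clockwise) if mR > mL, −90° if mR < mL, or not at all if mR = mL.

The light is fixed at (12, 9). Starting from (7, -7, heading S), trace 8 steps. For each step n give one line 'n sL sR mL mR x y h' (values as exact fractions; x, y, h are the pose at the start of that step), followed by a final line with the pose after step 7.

n=0: pose=(7,-7,S); sL=90/377, sR=90/397; mL=45/377, mR=-51795/149669; mL+mR=-90/397 → advance -1; mR−mL=-69660/149669 → turn -1·90°
n=1: pose=(7,-6,W); sL=9/32, sR=9/26; mL=9/64, mR=-405/832; mL+mR=-9/26 → advance -1; mR−mL=-261/416 → turn -1·90°
n=2: pose=(8,-6,N); sL=90/169, sR=10/17; mL=45/169, mR=-2455/2873; mL+mR=-10/17 → advance -1; mR−mL=-3220/2873 → turn -1·90°
n=3: pose=(8,-7,E); sL=45/113, sR=9/29; mL=45/226, mR=-3339/6554; mL+mR=-9/29 → advance -1; mR−mL=-2322/3277 → turn -1·90°
n=4: pose=(7,-7,S); sL=90/377, sR=90/397; mL=45/377, mR=-51795/149669; mL+mR=-90/397 → advance -1; mR−mL=-69660/149669 → turn -1·90°
n=5: pose=(7,-6,W); sL=9/32, sR=9/26; mL=9/64, mR=-405/832; mL+mR=-9/26 → advance -1; mR−mL=-261/416 → turn -1·90°
n=6: pose=(8,-6,N); sL=90/169, sR=10/17; mL=45/169, mR=-2455/2873; mL+mR=-10/17 → advance -1; mR−mL=-3220/2873 → turn -1·90°
n=7: pose=(8,-7,E); sL=45/113, sR=9/29; mL=45/226, mR=-3339/6554; mL+mR=-9/29 → advance -1; mR−mL=-2322/3277 → turn -1·90°

0 90/377 90/397 45/377 -51795/149669 7 -7 S
1 9/32 9/26 9/64 -405/832 7 -6 W
2 90/169 10/17 45/169 -2455/2873 8 -6 N
3 45/113 9/29 45/226 -3339/6554 8 -7 E
4 90/377 90/397 45/377 -51795/149669 7 -7 S
5 9/32 9/26 9/64 -405/832 7 -6 W
6 90/169 10/17 45/169 -2455/2873 8 -6 N
7 45/113 9/29 45/226 -3339/6554 8 -7 E
final 7 -7 S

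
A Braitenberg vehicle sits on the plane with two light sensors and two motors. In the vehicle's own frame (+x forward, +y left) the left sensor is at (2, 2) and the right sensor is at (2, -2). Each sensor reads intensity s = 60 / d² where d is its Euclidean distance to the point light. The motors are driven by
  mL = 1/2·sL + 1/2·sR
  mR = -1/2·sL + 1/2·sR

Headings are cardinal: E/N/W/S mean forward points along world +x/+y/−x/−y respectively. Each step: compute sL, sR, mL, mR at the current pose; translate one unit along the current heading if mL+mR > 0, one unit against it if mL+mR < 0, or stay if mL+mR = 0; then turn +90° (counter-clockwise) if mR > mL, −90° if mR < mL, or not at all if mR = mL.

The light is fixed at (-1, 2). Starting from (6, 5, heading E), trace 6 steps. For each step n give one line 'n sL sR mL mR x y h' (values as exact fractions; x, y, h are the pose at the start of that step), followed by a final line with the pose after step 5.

0 30/53 30/41 1410/2173 180/2173 6 5 E
1 60/101 60/37 4140/3737 1920/3737 7 5 S
2 5/3 15/13 55/39 -10/39 7 4 W
3 60/41 60/97 4140/3977 -1680/3977 6 4 N
4 30/53 30/41 1410/2173 180/2173 6 5 E
5 60/101 60/37 4140/3737 1920/3737 7 5 S
final 7 4 W

n=0: pose=(6,5,E); sL=30/53, sR=30/41; mL=1410/2173, mR=180/2173; mL+mR=30/41 → advance +1; mR−mL=-30/53 → turn -1·90°
n=1: pose=(7,5,S); sL=60/101, sR=60/37; mL=4140/3737, mR=1920/3737; mL+mR=60/37 → advance +1; mR−mL=-60/101 → turn -1·90°
n=2: pose=(7,4,W); sL=5/3, sR=15/13; mL=55/39, mR=-10/39; mL+mR=15/13 → advance +1; mR−mL=-5/3 → turn -1·90°
n=3: pose=(6,4,N); sL=60/41, sR=60/97; mL=4140/3977, mR=-1680/3977; mL+mR=60/97 → advance +1; mR−mL=-60/41 → turn -1·90°
n=4: pose=(6,5,E); sL=30/53, sR=30/41; mL=1410/2173, mR=180/2173; mL+mR=30/41 → advance +1; mR−mL=-30/53 → turn -1·90°
n=5: pose=(7,5,S); sL=60/101, sR=60/37; mL=4140/3737, mR=1920/3737; mL+mR=60/37 → advance +1; mR−mL=-60/101 → turn -1·90°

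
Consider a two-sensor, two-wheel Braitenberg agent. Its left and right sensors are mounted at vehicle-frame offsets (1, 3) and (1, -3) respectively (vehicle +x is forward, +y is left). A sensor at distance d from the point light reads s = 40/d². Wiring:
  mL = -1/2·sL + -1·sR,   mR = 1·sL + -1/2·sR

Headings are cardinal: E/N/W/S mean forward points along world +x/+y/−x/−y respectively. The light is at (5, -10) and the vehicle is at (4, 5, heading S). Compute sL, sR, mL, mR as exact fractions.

left sensor world pos  = (7, 4); dL² = 200
right sensor world pos = (1, 4); dR² = 212
sL = 40/200 = 1/5
sR = 40/212 = 10/53
mL = -1/2·sL + -1·sR = -153/530
mR = 1·sL + -1/2·sR = 28/265

1/5 10/53 -153/530 28/265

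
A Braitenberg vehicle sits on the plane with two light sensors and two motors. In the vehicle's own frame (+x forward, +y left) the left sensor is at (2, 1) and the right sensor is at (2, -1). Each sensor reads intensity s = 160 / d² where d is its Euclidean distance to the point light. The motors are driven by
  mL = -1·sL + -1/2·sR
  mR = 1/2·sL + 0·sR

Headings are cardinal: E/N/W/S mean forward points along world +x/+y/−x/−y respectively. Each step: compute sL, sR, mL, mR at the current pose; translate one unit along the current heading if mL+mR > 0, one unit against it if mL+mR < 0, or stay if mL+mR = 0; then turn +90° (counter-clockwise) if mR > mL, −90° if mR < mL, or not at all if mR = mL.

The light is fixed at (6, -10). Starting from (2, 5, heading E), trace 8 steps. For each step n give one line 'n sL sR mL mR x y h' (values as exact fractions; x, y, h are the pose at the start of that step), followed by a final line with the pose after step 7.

n=0: pose=(2,5,E); sL=8/13, sR=4/5; mL=-66/65, mR=4/13; mL+mR=-46/65 → advance -1; mR−mL=86/65 → turn +1·90°
n=1: pose=(1,5,N); sL=32/65, sR=32/61; mL=-2992/3965, mR=16/65; mL+mR=-2016/3965 → advance -1; mR−mL=3968/3965 → turn +1·90°
n=2: pose=(1,4,W); sL=80/109, sR=80/137; mL=-15320/14933, mR=40/109; mL+mR=-9840/14933 → advance -1; mR−mL=20800/14933 → turn +1·90°
n=3: pose=(2,4,S); sL=160/153, sR=160/169; mL=-39280/25857, mR=80/153; mL+mR=-25760/25857 → advance -1; mR−mL=17600/8619 → turn +1·90°
n=4: pose=(2,5,E); sL=8/13, sR=4/5; mL=-66/65, mR=4/13; mL+mR=-46/65 → advance -1; mR−mL=86/65 → turn +1·90°
n=5: pose=(1,5,N); sL=32/65, sR=32/61; mL=-2992/3965, mR=16/65; mL+mR=-2016/3965 → advance -1; mR−mL=3968/3965 → turn +1·90°
n=6: pose=(1,4,W); sL=80/109, sR=80/137; mL=-15320/14933, mR=40/109; mL+mR=-9840/14933 → advance -1; mR−mL=20800/14933 → turn +1·90°
n=7: pose=(2,4,S); sL=160/153, sR=160/169; mL=-39280/25857, mR=80/153; mL+mR=-25760/25857 → advance -1; mR−mL=17600/8619 → turn +1·90°

0 8/13 4/5 -66/65 4/13 2 5 E
1 32/65 32/61 -2992/3965 16/65 1 5 N
2 80/109 80/137 -15320/14933 40/109 1 4 W
3 160/153 160/169 -39280/25857 80/153 2 4 S
4 8/13 4/5 -66/65 4/13 2 5 E
5 32/65 32/61 -2992/3965 16/65 1 5 N
6 80/109 80/137 -15320/14933 40/109 1 4 W
7 160/153 160/169 -39280/25857 80/153 2 4 S
final 2 5 E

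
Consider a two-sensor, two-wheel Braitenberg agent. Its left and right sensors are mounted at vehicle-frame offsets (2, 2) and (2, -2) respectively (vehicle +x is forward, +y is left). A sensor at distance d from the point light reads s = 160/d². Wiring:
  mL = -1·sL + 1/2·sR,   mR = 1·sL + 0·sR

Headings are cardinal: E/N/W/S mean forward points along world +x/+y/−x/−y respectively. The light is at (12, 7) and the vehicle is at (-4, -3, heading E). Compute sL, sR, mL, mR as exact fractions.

8/13 8/17 -84/221 8/13

left sensor world pos  = (-2, -1); dL² = 260
right sensor world pos = (-2, -5); dR² = 340
sL = 160/260 = 8/13
sR = 160/340 = 8/17
mL = -1·sL + 1/2·sR = -84/221
mR = 1·sL + 0·sR = 8/13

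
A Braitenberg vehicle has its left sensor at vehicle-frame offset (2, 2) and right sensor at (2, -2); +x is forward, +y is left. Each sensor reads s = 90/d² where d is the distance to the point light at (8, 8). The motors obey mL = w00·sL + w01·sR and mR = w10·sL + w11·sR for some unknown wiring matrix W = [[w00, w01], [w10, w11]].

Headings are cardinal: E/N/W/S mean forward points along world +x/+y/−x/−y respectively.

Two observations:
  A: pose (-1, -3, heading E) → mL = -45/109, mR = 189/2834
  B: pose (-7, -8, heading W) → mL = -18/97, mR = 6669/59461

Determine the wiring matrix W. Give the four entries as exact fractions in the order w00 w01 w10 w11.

obs A: pose=(-1,-3,E) → sL=9/13, sR=45/109, mL=-45/109, mR=189/2834
obs B: pose=(-7,-8,W) → sL=90/613, sR=18/97, mL=-18/97, mR=6669/59461
sensor matrix S = [[9/13, 45/109], [90/613, 18/97]]; det S = 5717304/84256237
solve [mL_A; mL_B] = S·[w00; w01] and [mR_A; mR_B] = S·[w10; w11]:
  w00 = 0, w01 = -1, w10 = -1/2, w11 = 1

0 -1 -1/2 1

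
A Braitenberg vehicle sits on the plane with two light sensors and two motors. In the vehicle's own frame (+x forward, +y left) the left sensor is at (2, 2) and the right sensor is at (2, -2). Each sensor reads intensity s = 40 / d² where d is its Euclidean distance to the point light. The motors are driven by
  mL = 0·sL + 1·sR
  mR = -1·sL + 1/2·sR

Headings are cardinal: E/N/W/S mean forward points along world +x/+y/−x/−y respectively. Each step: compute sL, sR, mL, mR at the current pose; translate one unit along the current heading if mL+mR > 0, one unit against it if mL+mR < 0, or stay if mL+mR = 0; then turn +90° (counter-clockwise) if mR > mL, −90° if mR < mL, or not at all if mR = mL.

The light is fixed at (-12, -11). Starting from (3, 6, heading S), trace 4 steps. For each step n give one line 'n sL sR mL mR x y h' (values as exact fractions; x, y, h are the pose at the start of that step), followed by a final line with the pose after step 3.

0 20/257 20/197 20/197 -1370/50629 3 6 S
1 8/73 40/493 40/493 -2484/35989 3 5 W
2 10/117 2/29 2/29 -173/3393 2 5 N
3 40/617 40/481 40/481 -6900/296777 2 6 E
final 3 6 S

n=0: pose=(3,6,S); sL=20/257, sR=20/197; mL=20/197, mR=-1370/50629; mL+mR=3770/50629 → advance +1; mR−mL=-6510/50629 → turn -1·90°
n=1: pose=(3,5,W); sL=8/73, sR=40/493; mL=40/493, mR=-2484/35989; mL+mR=436/35989 → advance +1; mR−mL=-5404/35989 → turn -1·90°
n=2: pose=(2,5,N); sL=10/117, sR=2/29; mL=2/29, mR=-173/3393; mL+mR=61/3393 → advance +1; mR−mL=-407/3393 → turn -1·90°
n=3: pose=(2,6,E); sL=40/617, sR=40/481; mL=40/481, mR=-6900/296777; mL+mR=17780/296777 → advance +1; mR−mL=-31580/296777 → turn -1·90°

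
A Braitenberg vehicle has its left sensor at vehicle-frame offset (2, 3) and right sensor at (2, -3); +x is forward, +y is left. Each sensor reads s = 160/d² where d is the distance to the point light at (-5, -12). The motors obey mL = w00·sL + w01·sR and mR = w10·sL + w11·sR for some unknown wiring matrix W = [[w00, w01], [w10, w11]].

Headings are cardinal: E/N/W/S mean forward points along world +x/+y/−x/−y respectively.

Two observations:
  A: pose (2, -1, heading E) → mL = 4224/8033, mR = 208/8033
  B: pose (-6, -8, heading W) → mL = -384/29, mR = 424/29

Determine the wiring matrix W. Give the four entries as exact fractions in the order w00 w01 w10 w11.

obs A: pose=(2,-1,E) → sL=160/277, sR=32/29, mL=4224/8033, mR=208/8033
obs B: pose=(-6,-8,W) → sL=16, sR=80/29, mL=-384/29, mR=424/29
sensor matrix S = [[160/277, 32/29], [16, 80/29]]; det S = -129024/8033
solve [mL_A; mL_B] = S·[w00; w01] and [mR_A; mR_B] = S·[w10; w11]:
  w00 = -1, w01 = 1, w10 = 1, w11 = -1/2

-1 1 1 -1/2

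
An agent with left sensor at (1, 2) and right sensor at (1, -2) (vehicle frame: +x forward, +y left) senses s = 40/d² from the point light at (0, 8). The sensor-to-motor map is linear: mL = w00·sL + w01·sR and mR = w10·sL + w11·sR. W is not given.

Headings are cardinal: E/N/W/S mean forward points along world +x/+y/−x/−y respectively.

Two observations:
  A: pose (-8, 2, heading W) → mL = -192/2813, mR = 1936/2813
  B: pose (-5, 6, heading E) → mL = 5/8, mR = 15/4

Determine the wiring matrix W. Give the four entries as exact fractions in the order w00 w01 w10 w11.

obs A: pose=(-8,2,W) → sL=8/29, sR=40/97, mL=-192/2813, mR=1936/2813
obs B: pose=(-5,6,E) → sL=5/2, sR=5/4, mL=5/8, mR=15/4
sensor matrix S = [[8/29, 40/97], [5/2, 5/4]]; det S = -1930/2813
solve [mL_A; mL_B] = S·[w00; w01] and [mR_A; mR_B] = S·[w10; w11]:
  w00 = 1/2, w01 = -1/2, w10 = 1, w11 = 1

1/2 -1/2 1 1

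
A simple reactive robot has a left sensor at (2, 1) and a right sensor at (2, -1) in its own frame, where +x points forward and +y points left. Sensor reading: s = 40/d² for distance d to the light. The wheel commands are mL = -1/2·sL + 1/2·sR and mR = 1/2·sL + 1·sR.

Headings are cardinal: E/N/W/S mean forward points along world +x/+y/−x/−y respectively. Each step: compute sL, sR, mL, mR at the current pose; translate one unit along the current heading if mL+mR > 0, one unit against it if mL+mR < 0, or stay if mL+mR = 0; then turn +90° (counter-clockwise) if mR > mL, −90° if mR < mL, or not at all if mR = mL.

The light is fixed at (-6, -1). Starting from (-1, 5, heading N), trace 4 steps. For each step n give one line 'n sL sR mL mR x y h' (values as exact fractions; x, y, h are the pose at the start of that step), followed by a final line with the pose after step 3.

n=0: pose=(-1,5,N); sL=1/2, sR=2/5; mL=-1/20, mR=13/20; mL+mR=3/5 → advance +1; mR−mL=7/10 → turn +1·90°
n=1: pose=(-1,6,W); sL=8/9, sR=40/73; mL=-112/657, mR=652/657; mL+mR=60/73 → advance +1; mR−mL=764/657 → turn +1·90°
n=2: pose=(-2,6,S); sL=4/5, sR=20/17; mL=16/85, mR=134/85; mL+mR=30/17 → advance +1; mR−mL=118/85 → turn +1·90°
n=3: pose=(-2,5,E); sL=8/17, sR=40/61; mL=96/1037, mR=924/1037; mL+mR=60/61 → advance +1; mR−mL=828/1037 → turn +1·90°

0 1/2 2/5 -1/20 13/20 -1 5 N
1 8/9 40/73 -112/657 652/657 -1 6 W
2 4/5 20/17 16/85 134/85 -2 6 S
3 8/17 40/61 96/1037 924/1037 -2 5 E
final -1 5 N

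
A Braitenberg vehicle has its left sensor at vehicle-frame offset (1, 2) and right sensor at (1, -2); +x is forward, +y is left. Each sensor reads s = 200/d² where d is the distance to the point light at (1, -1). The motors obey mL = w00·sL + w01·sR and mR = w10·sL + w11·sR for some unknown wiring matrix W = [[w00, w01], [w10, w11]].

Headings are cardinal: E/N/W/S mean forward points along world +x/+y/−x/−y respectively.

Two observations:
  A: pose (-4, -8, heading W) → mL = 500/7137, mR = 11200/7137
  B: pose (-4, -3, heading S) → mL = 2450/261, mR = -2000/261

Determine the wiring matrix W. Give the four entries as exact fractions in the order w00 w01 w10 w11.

obs A: pose=(-4,-8,W) → sL=200/117, sR=200/61, mL=500/7137, mR=11200/7137
obs B: pose=(-4,-3,S) → sL=100/9, sR=100/29, mL=2450/261, mR=-2000/261
sensor matrix S = [[200/117, 200/61], [100/9, 100/29]]; det S = -6320000/206973
solve [mL_A; mL_B] = S·[w00; w01] and [mR_A; mR_B] = S·[w10; w11]:
  w00 = 1, w01 = -1/2, w10 = -1, w11 = 1

1 -1/2 -1 1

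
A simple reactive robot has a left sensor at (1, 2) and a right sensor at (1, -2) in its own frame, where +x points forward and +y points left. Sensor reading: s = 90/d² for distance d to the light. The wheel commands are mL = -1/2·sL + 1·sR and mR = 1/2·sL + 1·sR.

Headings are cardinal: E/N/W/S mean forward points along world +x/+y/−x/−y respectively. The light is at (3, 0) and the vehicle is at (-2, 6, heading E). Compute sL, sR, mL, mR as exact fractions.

left sensor world pos  = (-1, 8); dL² = 80
right sensor world pos = (-1, 4); dR² = 32
sL = 90/80 = 9/8
sR = 90/32 = 45/16
mL = -1/2·sL + 1·sR = 9/4
mR = 1/2·sL + 1·sR = 27/8

9/8 45/16 9/4 27/8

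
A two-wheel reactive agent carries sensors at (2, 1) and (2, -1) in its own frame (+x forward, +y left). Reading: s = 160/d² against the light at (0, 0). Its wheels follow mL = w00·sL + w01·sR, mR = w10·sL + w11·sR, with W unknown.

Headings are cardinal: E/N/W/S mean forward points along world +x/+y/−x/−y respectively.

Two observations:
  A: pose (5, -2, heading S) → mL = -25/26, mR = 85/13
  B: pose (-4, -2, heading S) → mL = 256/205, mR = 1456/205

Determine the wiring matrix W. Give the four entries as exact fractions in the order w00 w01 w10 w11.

1/2 -1/2 1/2 1

obs A: pose=(5,-2,S) → sL=40/13, sR=5, mL=-25/26, mR=85/13
obs B: pose=(-4,-2,S) → sL=32/5, sR=160/41, mL=256/205, mR=1456/205
sensor matrix S = [[40/13, 5], [32/5, 160/41]]; det S = -10656/533
solve [mL_A; mL_B] = S·[w00; w01] and [mR_A; mR_B] = S·[w10; w11]:
  w00 = 1/2, w01 = -1/2, w10 = 1/2, w11 = 1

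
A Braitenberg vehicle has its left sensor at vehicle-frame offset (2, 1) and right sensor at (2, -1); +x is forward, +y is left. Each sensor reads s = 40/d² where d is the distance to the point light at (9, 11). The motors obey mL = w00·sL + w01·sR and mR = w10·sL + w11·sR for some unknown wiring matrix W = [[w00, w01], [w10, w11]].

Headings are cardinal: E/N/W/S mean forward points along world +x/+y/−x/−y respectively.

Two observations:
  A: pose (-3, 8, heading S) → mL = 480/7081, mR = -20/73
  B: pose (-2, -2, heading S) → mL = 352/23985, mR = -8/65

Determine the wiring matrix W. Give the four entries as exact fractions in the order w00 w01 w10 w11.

1 -1 -1 0

obs A: pose=(-3,8,S) → sL=20/73, sR=20/97, mL=480/7081, mR=-20/73
obs B: pose=(-2,-2,S) → sL=8/65, sR=40/369, mL=352/23985, mR=-8/65
sensor matrix S = [[20/73, 20/97], [8/65, 40/369]]; det S = 146816/33967557
solve [mL_A; mL_B] = S·[w00; w01] and [mR_A; mR_B] = S·[w10; w11]:
  w00 = 1, w01 = -1, w10 = -1, w11 = 0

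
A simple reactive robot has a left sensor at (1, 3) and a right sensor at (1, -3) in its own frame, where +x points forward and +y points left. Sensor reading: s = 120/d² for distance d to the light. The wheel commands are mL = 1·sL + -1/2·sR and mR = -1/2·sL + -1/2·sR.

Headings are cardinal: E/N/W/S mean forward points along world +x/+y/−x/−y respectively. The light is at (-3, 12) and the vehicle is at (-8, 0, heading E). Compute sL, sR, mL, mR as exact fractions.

120/97 120/241 23100/23377 -20280/23377

left sensor world pos  = (-7, 3); dL² = 97
right sensor world pos = (-7, -3); dR² = 241
sL = 120/97 = 120/97
sR = 120/241 = 120/241
mL = 1·sL + -1/2·sR = 23100/23377
mR = -1/2·sL + -1/2·sR = -20280/23377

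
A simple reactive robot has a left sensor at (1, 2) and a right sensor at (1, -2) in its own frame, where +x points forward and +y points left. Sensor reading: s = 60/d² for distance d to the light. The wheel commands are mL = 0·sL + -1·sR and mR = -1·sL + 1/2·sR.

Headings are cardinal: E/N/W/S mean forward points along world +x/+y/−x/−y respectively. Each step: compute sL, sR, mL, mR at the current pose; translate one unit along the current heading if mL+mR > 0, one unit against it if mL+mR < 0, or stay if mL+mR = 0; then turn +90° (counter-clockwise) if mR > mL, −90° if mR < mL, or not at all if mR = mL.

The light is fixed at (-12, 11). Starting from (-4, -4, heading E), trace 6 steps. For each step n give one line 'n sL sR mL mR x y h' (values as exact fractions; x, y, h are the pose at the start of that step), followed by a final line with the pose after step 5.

0 6/25 6/37 -6/37 -147/925 -4 -4 E
1 60/221 60/277 -60/277 -9990/61217 -5 -4 N
2 1/6 15/58 -15/58 -13/348 -5 -5 W
3 60/389 12/65 -12/65 -1566/25285 -4 -5 S
4 6/25 6/37 -6/37 -147/925 -4 -4 E
5 60/221 60/277 -60/277 -9990/61217 -5 -4 N
final -5 -5 W

n=0: pose=(-4,-4,E); sL=6/25, sR=6/37; mL=-6/37, mR=-147/925; mL+mR=-297/925 → advance -1; mR−mL=3/925 → turn +1·90°
n=1: pose=(-5,-4,N); sL=60/221, sR=60/277; mL=-60/277, mR=-9990/61217; mL+mR=-23250/61217 → advance -1; mR−mL=3270/61217 → turn +1·90°
n=2: pose=(-5,-5,W); sL=1/6, sR=15/58; mL=-15/58, mR=-13/348; mL+mR=-103/348 → advance -1; mR−mL=77/348 → turn +1·90°
n=3: pose=(-4,-5,S); sL=60/389, sR=12/65; mL=-12/65, mR=-1566/25285; mL+mR=-6234/25285 → advance -1; mR−mL=3102/25285 → turn +1·90°
n=4: pose=(-4,-4,E); sL=6/25, sR=6/37; mL=-6/37, mR=-147/925; mL+mR=-297/925 → advance -1; mR−mL=3/925 → turn +1·90°
n=5: pose=(-5,-4,N); sL=60/221, sR=60/277; mL=-60/277, mR=-9990/61217; mL+mR=-23250/61217 → advance -1; mR−mL=3270/61217 → turn +1·90°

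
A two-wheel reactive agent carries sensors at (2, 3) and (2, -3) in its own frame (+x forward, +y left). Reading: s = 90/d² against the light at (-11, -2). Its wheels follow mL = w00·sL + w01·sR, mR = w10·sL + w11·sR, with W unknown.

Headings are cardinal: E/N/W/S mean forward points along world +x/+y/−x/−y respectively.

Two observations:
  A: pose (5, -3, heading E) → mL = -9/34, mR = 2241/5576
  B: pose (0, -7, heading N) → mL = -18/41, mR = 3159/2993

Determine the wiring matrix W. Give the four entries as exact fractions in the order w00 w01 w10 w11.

0 -1 1/2 1

obs A: pose=(5,-3,E) → sL=45/164, sR=9/34, mL=-9/34, mR=2241/5576
obs B: pose=(0,-7,N) → sL=90/73, sR=18/41, mL=-18/41, mR=3159/2993
sensor matrix S = [[45/164, 9/34], [90/73, 18/41]]; det S = -859005/4172242
solve [mL_A; mL_B] = S·[w00; w01] and [mR_A; mR_B] = S·[w10; w11]:
  w00 = 0, w01 = -1, w10 = 1/2, w11 = 1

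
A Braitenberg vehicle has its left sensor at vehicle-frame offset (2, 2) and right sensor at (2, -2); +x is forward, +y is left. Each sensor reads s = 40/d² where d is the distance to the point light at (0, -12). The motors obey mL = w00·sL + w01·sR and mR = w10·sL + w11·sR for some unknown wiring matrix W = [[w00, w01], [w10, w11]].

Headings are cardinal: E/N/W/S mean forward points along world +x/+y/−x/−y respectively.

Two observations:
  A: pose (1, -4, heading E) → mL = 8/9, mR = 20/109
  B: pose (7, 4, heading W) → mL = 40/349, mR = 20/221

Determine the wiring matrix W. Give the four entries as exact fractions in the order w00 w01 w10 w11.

obs A: pose=(1,-4,E) → sL=40/109, sR=8/9, mL=8/9, mR=20/109
obs B: pose=(7,4,W) → sL=40/221, sR=40/349, mL=40/349, mR=20/221
sensor matrix S = [[40/109, 8/9], [40/221, 40/349]]; det S = -8990720/75663549
solve [mL_A; mL_B] = S·[w00; w01] and [mR_A; mR_B] = S·[w10; w11]:
  w00 = 0, w01 = 1, w10 = 1/2, w11 = 0

0 1 1/2 0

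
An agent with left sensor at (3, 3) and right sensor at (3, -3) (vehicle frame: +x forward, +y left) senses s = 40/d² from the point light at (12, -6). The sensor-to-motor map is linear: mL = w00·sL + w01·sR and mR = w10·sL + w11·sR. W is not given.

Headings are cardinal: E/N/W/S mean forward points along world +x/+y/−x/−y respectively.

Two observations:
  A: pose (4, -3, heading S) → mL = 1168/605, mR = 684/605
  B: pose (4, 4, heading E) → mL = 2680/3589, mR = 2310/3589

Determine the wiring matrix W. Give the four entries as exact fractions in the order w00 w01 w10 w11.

1 1 1/2 1

obs A: pose=(4,-3,S) → sL=8/5, sR=40/121, mL=1168/605, mR=684/605
obs B: pose=(4,4,E) → sL=20/97, sR=20/37, mL=2680/3589, mR=2310/3589
sensor matrix S = [[8/5, 40/121], [20/97, 20/37]]; det S = 345984/434269
solve [mL_A; mL_B] = S·[w00; w01] and [mR_A; mR_B] = S·[w10; w11]:
  w00 = 1, w01 = 1, w10 = 1/2, w11 = 1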